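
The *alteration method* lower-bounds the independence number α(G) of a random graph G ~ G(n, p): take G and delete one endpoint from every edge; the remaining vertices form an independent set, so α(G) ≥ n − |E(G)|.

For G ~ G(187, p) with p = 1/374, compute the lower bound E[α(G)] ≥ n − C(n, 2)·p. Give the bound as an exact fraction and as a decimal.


E[|E(G)|] = C(187, 2)·p = 17391 · (1/374) = 93/2.
E[α(G)] ≥ n − E[|E(G)|] = 187 − 93/2 = 281/2.
Numerically: ≈ 140.5000.
(This is only a lower bound; the true E[α(G)] may be larger.)

E[α(G)] ≥ 281/2 ≈ 140.5000.


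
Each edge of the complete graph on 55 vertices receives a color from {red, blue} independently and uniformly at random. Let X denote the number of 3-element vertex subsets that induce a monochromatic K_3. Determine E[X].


Let X = Σ_S X_S over the C(55, 3) = 26235 subsets S of size 3, where X_S = 1 if the K_3 on S is monochromatic.
For a fixed S, the K_3 on S has C(3, 2) = 3 edges. P[all 3 edges red] = (1/2)^3, and likewise for blue, so P[monochromatic] = 2·(1/2)^3 = 2^{1 − 3} = 1/4.
Summing: E[X] = C(55, 3) · 2^{1 − 3} = 26235 · 1/4 = 26235/4.
Numerically: E[X] ≈ 6558.750000.

E[X] = C(55,3)·2^(1−C(3,2)) = 26235/4 ≈ 6558.750000.


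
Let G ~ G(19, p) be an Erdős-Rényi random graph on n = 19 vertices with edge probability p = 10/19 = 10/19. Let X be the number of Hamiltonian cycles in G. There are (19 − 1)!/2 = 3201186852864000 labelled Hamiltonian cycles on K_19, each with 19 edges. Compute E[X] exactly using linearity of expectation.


K_19 has (19 − 1)!/2 = 3201186852864000 labelled Hamiltonian cycles.
For each such Hamiltonian cycle H, let X_H = 1 if all 19 edges of H are present in G. Then P[X_H = 1] = p^{19} = (10/19)^{19} = 10000000000000000000/1978419655660313589123979.
Summing the indicators: E[X] = Σ_H E[X_H] = 3201186852864000 · p^{19} = 3201186852864000 · 10000000000000000000/1978419655660313589123979 = 32011868528640000000000000000000000/1978419655660313589123979.
Numerically: E[X] ≈ 1.618e+10.

E[X] = 3201186852864000 · (10/19)^{19} = 32011868528640000000000000000000000/1978419655660313589123979 ≈ 1.618e+10.


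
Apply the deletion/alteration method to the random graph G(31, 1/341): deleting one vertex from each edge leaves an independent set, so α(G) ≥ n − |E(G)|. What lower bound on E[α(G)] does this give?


E[|E(G)|] = C(31, 2)·p = 465 · (1/341) = 15/11.
E[α(G)] ≥ n − E[|E(G)|] = 31 − 15/11 = 326/11.
Numerically: ≈ 29.636.
(This is only a lower bound; the true E[α(G)] may be larger.)

E[α(G)] ≥ 326/11 ≈ 29.636.


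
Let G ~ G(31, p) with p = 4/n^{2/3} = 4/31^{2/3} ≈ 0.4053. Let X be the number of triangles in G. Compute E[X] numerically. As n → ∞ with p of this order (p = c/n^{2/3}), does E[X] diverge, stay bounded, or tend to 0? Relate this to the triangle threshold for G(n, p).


Number of potential triangles: C(31, 3) = 4495.
Each occurs with probability p³ ≈ (0.4053)³ ≈ 6.659729e-02.
By linearity: E[X] = C(31, 3)·p³ ≈ 4495 · 6.659729e-02 ≈ 299.3548.
Since α = 2/3 < 1, p = c/n^{2/3} ≫ 1/n is above the triangle threshold p ~ 1/n. Asymptotically E[X] ~ (c³/6)·n^{3(1−α)} = (4³/6)·n^{1} → ∞; triangles are abundant w.h.p.

E[X] ≈ 299.3548; in regime p = Θ(1/n^{2/3}) E[X] diverges (above the triangle threshold p ~ 1/n).


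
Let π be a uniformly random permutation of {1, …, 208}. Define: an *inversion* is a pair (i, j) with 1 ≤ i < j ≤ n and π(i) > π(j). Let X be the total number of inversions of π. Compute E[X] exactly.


Write X = Σ X_I over the C(208, 2) = 21528 pairs i < j, with X_I the indicator of one inversion.
There are 21528 indicators.
For each fixed pair i < j, the values π(i) and π(j) are two distinct elements of {1, …, 208} in uniformly random order; by symmetry P[π(i) > π(j)] = 1/2.
By linearity: E[X] = 21528 · (1/2) = C(208, 2) · (1/2) = 21528/2 = 10764 ≈ 10764.000000.

E[X] = 10764 = 10764.000000.


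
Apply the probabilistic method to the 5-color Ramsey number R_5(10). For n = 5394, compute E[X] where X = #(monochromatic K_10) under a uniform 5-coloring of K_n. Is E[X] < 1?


E[X] = C(5394, 10) · 5^{1 − 45} = 5697982524930156243149785372878 · 5^{−44} = 5697982524930156243149785372878/5684341886080801486968994140625.
As a reduced fraction: E[X] = 5697982524930156243149785372878/5684341886080801486968994140625 ≈ 1.002400.
Is E[X] < 1? NO.
Since E[X] ≥ 1, the first-moment bound is inconclusive at n = 5394; it does NOT by itself certify R_5(10) > 5394.

E[X] = 5697982524930156243149785372878/5684341886080801486968994140625 ≈ 1.002400; E[X] ≥ 1; first-moment method inconclusive here.


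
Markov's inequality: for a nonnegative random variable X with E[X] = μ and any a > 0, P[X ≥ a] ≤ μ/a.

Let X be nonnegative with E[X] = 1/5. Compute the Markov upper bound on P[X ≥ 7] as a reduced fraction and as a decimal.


μ = E[X] = 1/5, a = 7.
Markov: P[X ≥ 7] ≤ μ/a = (1/5)/7 = 1/35.
Numerically: ≈ 0.028571.
(Since a = 7 > μ = 0.200000, the bound 1/35 is < 1 and informative.)

P[X ≥ 7] ≤ 1/35 ≈ 0.028571.


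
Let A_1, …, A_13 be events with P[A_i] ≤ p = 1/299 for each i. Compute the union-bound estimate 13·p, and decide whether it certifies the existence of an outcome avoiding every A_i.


Union bound: P[∪_{i=1}^{13} A_i] ≤ Σ_i P[A_i] ≤ 13·p = 13·(1/299) = 1/23.
Numerically: 1/23 ≈ 0.0434783.
Is 1/23 < 1? YES.
Since P[∪ A_i] ≤ 1/23 < 1, the complement has P[∩ A_i^c] ≥ 1 − 1/23 = 22/23 > 0, so some outcome avoids every A_i.

13·p = 1/23 ≈ 0.0434783; existence CERTIFIED by the union bound.


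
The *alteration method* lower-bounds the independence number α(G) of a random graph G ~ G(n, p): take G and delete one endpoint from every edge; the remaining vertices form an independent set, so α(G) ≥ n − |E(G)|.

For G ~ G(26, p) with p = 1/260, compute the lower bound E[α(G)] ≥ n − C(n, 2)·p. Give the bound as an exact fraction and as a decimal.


E[|E(G)|] = C(26, 2)·p = 325 · (1/260) = 5/4.
E[α(G)] ≥ n − E[|E(G)|] = 26 − 5/4 = 99/4.
Numerically: ≈ 24.7500.
(This is only a lower bound; the true E[α(G)] may be larger.)

E[α(G)] ≥ 99/4 ≈ 24.7500.


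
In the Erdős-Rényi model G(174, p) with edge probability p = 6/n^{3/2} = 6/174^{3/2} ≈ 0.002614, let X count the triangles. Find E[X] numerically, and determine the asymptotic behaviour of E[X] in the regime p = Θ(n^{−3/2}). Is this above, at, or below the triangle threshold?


Number of potential triangles: C(174, 3) = 862924.
Each occurs with probability p³ ≈ (0.002614)³ ≈ 1.786414e-08.
By linearity: E[X] = C(174, 3)·p³ ≈ 862924 · 1.786414e-08 ≈ 0.0154.
Since α = 3/2 > 1, p = c/n^{3/2} = o(1/n) is below the triangle threshold p ~ 1/n. Asymptotically E[X] ~ (c³/6)·n^{3(1−α)} = (6³/6)·n^{-1.5} → 0, so by Markov's inequality G has no triangles w.h.p.

E[X] ≈ 0.0154; in regime p = Θ(1/n^{3/2}) E[X] tends to 0 (below the triangle threshold p ~ 1/n).


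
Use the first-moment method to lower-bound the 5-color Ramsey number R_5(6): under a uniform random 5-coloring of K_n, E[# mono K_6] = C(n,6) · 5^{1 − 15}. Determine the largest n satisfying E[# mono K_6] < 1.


We need C(n, 6) · 5^{1 − 15} < 1, i.e. C(n, 6) < 5^{15 − 1} = 6103515625.
Check values of n near the boundary:
  n = 129: C(129, 6) = 5688177600; 5688177600 < 6103515625? YES
  n = 130: C(130, 6) = 5963412000; 5963412000 < 6103515625? YES
  n = 131: C(131, 6) = 6249655776; 6249655776 < 6103515625? NO
The largest n with C(n, 6) < 6103515625 is n = 130 (where E[X] = 47707296/48828125 ≈ 0.9770454). Hence R_5(6) > 130, i.e. R_5(6) ≥ 131.

Largest n = 130; hence R_5(6) > 130.


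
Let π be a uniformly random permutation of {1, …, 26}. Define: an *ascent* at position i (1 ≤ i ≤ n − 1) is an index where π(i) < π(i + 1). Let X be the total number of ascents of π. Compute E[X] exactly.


Write X = Σ X_I over i = 1, …, 25, with X_I the indicator of one ascent.
There are 25 indicators.
For each fixed i, the pair (π(i), π(i+1)) is a uniformly random ordered pair of distinct values from {1, …, 26}; by symmetry P[π(i) < π(i+1)] = 1/2.
By linearity: E[X] = 25 · (1/2) = (26 − 1) · (1/2) = 25/2 ≈ 12.50000.

E[X] = 25/2 = 12.50000.


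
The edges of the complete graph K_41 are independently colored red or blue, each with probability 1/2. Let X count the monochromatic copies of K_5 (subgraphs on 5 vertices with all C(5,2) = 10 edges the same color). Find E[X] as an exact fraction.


Let X = Σ_S X_S over the C(41, 5) = 749398 subsets S of size 5, where X_S = 1 if the K_5 on S is monochromatic.
For a fixed S, the K_5 on S has C(5, 2) = 10 edges. P[all 10 edges red] = (1/2)^10, and likewise for blue, so P[monochromatic] = 2·(1/2)^10 = 2^{1 − 10} = 1/512.
Summing: E[X] = C(41, 5) · 2^{1 − 10} = 749398 · 1/512 = 374699/256.
Numerically: E[X] ≈ 1463.66797.

E[X] = C(41,5)·2^(1−C(5,2)) = 374699/256 ≈ 1463.66797.


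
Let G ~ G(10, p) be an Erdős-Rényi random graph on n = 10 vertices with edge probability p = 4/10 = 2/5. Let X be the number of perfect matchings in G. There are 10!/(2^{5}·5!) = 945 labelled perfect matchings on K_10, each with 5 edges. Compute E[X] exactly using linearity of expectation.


K_10 has 10!/(2^{5}·5!) = 945 labelled perfect matchings.
For each such perfect matching H, let X_H = 1 if all 5 edges of H are present in G. Then P[X_H = 1] = p^{5} = (2/5)^{5} = 32/3125.
By linearity of expectation: E[X] = Σ_H E[X_H] = 945 · p^{5} = 945 · 32/3125 = 6048/625.
Numerically: E[X] ≈ 9.677.

E[X] = 945 · (2/5)^{5} = 6048/625 ≈ 9.677.


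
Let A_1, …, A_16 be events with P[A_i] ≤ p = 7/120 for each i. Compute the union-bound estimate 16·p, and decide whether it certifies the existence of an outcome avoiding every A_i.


Union bound: P[∪_{i=1}^{16} A_i] ≤ Σ_i P[A_i] ≤ 16·p = 16·(7/120) = 14/15.
Numerically: 14/15 ≈ 0.9333333.
Is 14/15 < 1? YES.
Since P[∪ A_i] ≤ 14/15 < 1, the complement has P[∩ A_i^c] ≥ 1 − 14/15 = 1/15 > 0, so some outcome avoids every A_i.

16·p = 14/15 ≈ 0.9333333; existence CERTIFIED by the union bound.


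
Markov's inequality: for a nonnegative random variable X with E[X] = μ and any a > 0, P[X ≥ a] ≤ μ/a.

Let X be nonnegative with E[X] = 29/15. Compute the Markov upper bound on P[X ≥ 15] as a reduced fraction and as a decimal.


μ = E[X] = 29/15, a = 15.
Markov: P[X ≥ 15] ≤ μ/a = (29/15)/15 = 29/225.
Numerically: ≈ 0.12889.
(Since a = 15 > μ = 1.93333, the bound 29/225 is < 1 and informative.)

P[X ≥ 15] ≤ 29/225 ≈ 0.12889.


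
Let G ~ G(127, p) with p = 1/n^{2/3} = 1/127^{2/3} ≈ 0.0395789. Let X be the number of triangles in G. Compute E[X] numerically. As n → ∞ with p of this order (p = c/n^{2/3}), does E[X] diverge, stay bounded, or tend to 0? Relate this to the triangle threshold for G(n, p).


Number of potential triangles: C(127, 3) = 333375.
Each occurs with probability p³ ≈ (0.0395789)³ ≈ 6.20001240e-05.
By linearity: E[X] = C(127, 3)·p³ ≈ 333375 · 6.20001240e-05 ≈ 20.669291.
Since α = 2/3 < 1, p = c/n^{2/3} ≫ 1/n is above the triangle threshold p ~ 1/n. Asymptotically E[X] ~ (c³/6)·n^{3(1−α)} = (1³/6)·n^{1} → ∞; triangles are abundant w.h.p.

E[X] ≈ 20.669291; in regime p = Θ(1/n^{2/3}) E[X] diverges (above the triangle threshold p ~ 1/n).


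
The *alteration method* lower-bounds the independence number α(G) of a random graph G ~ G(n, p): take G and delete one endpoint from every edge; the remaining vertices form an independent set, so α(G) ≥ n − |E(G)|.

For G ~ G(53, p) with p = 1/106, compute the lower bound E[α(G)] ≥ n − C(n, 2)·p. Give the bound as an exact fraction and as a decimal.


E[|E(G)|] = C(53, 2)·p = 1378 · (1/106) = 13.
E[α(G)] ≥ n − E[|E(G)|] = 53 − 13 = 40.
Numerically: ≈ 40.0000.
(This is only a lower bound; the true E[α(G)] may be larger.)

E[α(G)] ≥ 40 ≈ 40.0000.


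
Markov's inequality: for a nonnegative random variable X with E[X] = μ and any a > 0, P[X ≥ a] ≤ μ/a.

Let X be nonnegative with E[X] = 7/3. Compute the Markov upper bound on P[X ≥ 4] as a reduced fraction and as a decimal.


μ = E[X] = 7/3, a = 4.
Markov: P[X ≥ 4] ≤ μ/a = (7/3)/4 = 7/12.
Numerically: ≈ 0.583.
(Since a = 4 > μ = 2.333, the bound 7/12 is < 1 and informative.)

P[X ≥ 4] ≤ 7/12 ≈ 0.583.


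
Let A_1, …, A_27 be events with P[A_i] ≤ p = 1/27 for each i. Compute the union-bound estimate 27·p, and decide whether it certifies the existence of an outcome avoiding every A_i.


Union bound: P[∪_{i=1}^{27} A_i] ≤ Σ_i P[A_i] ≤ 27·p = 27·(1/27) = 1.
Numerically: 1 ≈ 1.0000.
Is 1 < 1? NO.
Since the bound 1 is ≥ 1, the union bound is uninformative here; it does NOT by itself certify existence.

27·p = 1 ≈ 1.0000; existence NOT certified by the union bound.


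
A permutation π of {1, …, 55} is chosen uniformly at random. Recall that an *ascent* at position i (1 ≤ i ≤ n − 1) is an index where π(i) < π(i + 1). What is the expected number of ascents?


Write X = Σ X_I over i = 1, …, 54, with X_I the indicator of one ascent.
There are 54 indicators.
For each fixed i, the pair (π(i), π(i+1)) is a uniformly random ordered pair of distinct values from {1, …, 55}; by symmetry P[π(i) < π(i+1)] = 1/2.
By linearity: E[X] = 54 · (1/2) = (55 − 1) · (1/2) = 27 ≈ 27.000000.

E[X] = 27 = 27.000000.


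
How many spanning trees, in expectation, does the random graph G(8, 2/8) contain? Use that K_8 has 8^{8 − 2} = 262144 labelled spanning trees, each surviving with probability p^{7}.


K_8 has 8^{8 − 2} = 262144 labelled spanning trees.
For each such spanning tree H, let X_H = 1 if all 7 edges of H are present in G. Then P[X_H = 1] = p^{7} = (1/4)^{7} = 1/16384.
By linearity: E[X] = Σ_H E[X_H] = 262144 · p^{7} = 262144 · 1/16384 = 16.
Numerically: E[X] ≈ 16.

E[X] = 262144 · (1/4)^{7} = 16 ≈ 16.


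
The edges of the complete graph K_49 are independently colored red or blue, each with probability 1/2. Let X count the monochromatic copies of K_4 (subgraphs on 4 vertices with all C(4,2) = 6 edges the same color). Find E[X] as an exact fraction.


Let X = Σ_S X_S over the C(49, 4) = 211876 subsets S of size 4, where X_S = 1 if the K_4 on S is monochromatic.
For a fixed S, the K_4 on S has C(4, 2) = 6 edges. P[all 6 edges red] = (1/2)^6, and likewise for blue, so P[monochromatic] = 2·(1/2)^6 = 2^{1 − 6} = 1/32.
By linearity of expectation: E[X] = C(49, 4) · 2^{1 − 6} = 211876 · 1/32 = 52969/8.
Numerically: E[X] ≈ 6621.12500.

E[X] = C(49,4)·2^(1−C(4,2)) = 52969/8 ≈ 6621.12500.


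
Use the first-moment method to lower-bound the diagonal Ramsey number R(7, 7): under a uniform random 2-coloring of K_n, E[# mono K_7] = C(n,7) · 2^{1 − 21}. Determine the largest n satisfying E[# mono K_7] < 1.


We need C(n, 7) · 2^{1 − 21} < 1, i.e. C(n, 7) < 2^{21 − 1} = 1048576.
Check values of n near the boundary:
  n = 24: C(24, 7) = 346104; 346104 < 1048576? YES
  n = 25: C(25, 7) = 480700; 480700 < 1048576? YES
  n = 26: C(26, 7) = 657800; 657800 < 1048576? YES
  n = 27: C(27, 7) = 888030; 888030 < 1048576? YES
  n = 28: C(28, 7) = 1184040; 1184040 < 1048576? NO
The largest n with C(n, 7) < 1048576 is n = 27 (where E[X] = 444015/524288 ≈ 0.84689). Hence R(7, 7) > 27, i.e. R(7, 7) ≥ 28.

Largest n = 27; hence R(7, 7) > 27.


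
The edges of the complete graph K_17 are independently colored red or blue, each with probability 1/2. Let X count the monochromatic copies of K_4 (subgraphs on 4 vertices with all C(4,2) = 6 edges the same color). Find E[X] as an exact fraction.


Let X = Σ_S X_S over the C(17, 4) = 2380 subsets S of size 4, where X_S = 1 if the K_4 on S is monochromatic.
For a fixed S, the K_4 on S has C(4, 2) = 6 edges. P[all 6 edges red] = (1/2)^6, and likewise for blue, so P[monochromatic] = 2·(1/2)^6 = 2^{1 − 6} = 1/32.
Summing: E[X] = C(17, 4) · 2^{1 − 6} = 2380 · 1/32 = 595/8.
Numerically: E[X] ≈ 74.37500.

E[X] = C(17,4)·2^(1−C(4,2)) = 595/8 ≈ 74.37500.


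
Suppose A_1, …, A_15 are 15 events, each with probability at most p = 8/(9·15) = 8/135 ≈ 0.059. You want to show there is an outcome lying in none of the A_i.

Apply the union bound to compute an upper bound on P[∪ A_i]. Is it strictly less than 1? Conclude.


Union bound: P[∪_{i=1}^{15} A_i] ≤ Σ_i P[A_i] ≤ 15·p = 15·(8/135) = 8/9.
Numerically: 8/9 ≈ 0.889.
Is 8/9 < 1? YES.
Since P[∪ A_i] ≤ 8/9 < 1, the complement has P[∩ A_i^c] ≥ 1 − 8/9 = 1/9 > 0, so some outcome avoids every A_i.

15·p = 8/9 ≈ 0.889; existence CERTIFIED by the union bound.


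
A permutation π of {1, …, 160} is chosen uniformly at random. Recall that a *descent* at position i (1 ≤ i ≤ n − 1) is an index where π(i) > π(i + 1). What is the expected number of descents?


Write X = Σ X_I over i = 1, …, 159, with X_I the indicator of one descent.
There are 159 indicators.
For each fixed i, the pair (π(i), π(i+1)) is a uniformly random ordered pair of distinct values from {1, …, 160}; by symmetry P[π(i) > π(i+1)] = 1/2.
By linearity: E[X] = 159 · (1/2) = (160 − 1) · (1/2) = 159/2 ≈ 79.500000.

E[X] = 159/2 = 79.500000.


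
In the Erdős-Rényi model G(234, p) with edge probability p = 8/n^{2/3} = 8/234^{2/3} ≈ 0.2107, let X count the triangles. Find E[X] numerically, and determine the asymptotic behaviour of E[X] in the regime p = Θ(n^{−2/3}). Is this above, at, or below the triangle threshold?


Number of potential triangles: C(234, 3) = 2108184.
Each occurs with probability p³ ≈ (0.2107)³ ≈ 9.350573e-03.
By linearity: E[X] = C(234, 3)·p³ ≈ 2108184 · 9.350573e-03 ≈ 19712.7293.
Since α = 2/3 < 1, p = c/n^{2/3} ≫ 1/n is above the triangle threshold p ~ 1/n. Asymptotically E[X] ~ (c³/6)·n^{3(1−α)} = (8³/6)·n^{1} → ∞; triangles are abundant w.h.p.

E[X] ≈ 19712.7293; in regime p = Θ(1/n^{2/3}) E[X] diverges (above the triangle threshold p ~ 1/n).


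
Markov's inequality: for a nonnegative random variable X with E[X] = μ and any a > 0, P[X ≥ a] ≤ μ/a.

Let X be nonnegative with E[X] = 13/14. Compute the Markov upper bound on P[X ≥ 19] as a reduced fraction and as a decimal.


μ = E[X] = 13/14, a = 19.
Markov: P[X ≥ 19] ≤ μ/a = (13/14)/19 = 13/266.
Numerically: ≈ 0.04887.
(Since a = 19 > μ = 0.92857, the bound 13/266 is < 1 and informative.)

P[X ≥ 19] ≤ 13/266 ≈ 0.04887.


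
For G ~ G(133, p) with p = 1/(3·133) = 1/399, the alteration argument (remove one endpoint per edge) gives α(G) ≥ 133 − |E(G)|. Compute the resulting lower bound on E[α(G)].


E[|E(G)|] = C(133, 2)·p = 8778 · (1/399) = 22.
E[α(G)] ≥ n − E[|E(G)|] = 133 − 22 = 111.
Numerically: ≈ 111.000000.
(This is only a lower bound; the true E[α(G)] may be larger.)

E[α(G)] ≥ 111 ≈ 111.000000.


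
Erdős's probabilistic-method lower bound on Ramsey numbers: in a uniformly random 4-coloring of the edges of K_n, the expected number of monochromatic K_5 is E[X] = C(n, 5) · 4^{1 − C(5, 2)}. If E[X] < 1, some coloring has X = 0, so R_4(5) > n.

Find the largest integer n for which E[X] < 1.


We need C(n, 5) · 4^{1 − 10} < 1, i.e. C(n, 5) < 4^{10 − 1} = 262144.
Check values of n near the boundary:
  n = 32: C(32, 5) = 201376; 201376 < 262144? YES
  n = 33: C(33, 5) = 237336; 237336 < 262144? YES
  n = 34: C(34, 5) = 278256; 278256 < 262144? NO
The largest n with C(n, 5) < 262144 is n = 33 (where E[X] = 29667/32768 ≈ 0.905). Hence R_4(5) > 33, i.e. R_4(5) ≥ 34.

Largest n = 33; hence R_4(5) > 33.


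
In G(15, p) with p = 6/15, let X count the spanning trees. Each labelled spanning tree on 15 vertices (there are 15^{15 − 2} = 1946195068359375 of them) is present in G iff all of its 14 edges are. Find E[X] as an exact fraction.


K_15 has 15^{15 − 2} = 1946195068359375 labelled spanning trees.
For each such spanning tree H, let X_H = 1 if all 14 edges of H are present in G. Then P[X_H = 1] = p^{14} = (2/5)^{14} = 16384/6103515625.
Summing the indicators: E[X] = Σ_H E[X_H] = 1946195068359375 · p^{14} = 1946195068359375 · 16384/6103515625 = 26121388032/5.
Numerically: E[X] ≈ 5.22428e+09.

E[X] = 1946195068359375 · (2/5)^{14} = 26121388032/5 ≈ 5.22428e+09.


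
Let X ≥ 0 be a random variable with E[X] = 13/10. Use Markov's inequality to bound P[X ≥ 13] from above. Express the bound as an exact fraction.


μ = E[X] = 13/10, a = 13.
Markov: P[X ≥ 13] ≤ μ/a = (13/10)/13 = 1/10.
Numerically: ≈ 0.1000.
(Since a = 13 > μ = 1.3000, the bound 1/10 is < 1 and informative.)

P[X ≥ 13] ≤ 1/10 ≈ 0.1000.


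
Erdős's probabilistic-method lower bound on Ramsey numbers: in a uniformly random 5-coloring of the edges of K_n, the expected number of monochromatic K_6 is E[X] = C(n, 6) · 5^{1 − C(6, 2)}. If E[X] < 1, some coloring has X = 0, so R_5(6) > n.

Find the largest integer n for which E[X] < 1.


We need C(n, 6) · 5^{1 − 15} < 1, i.e. C(n, 6) < 5^{15 − 1} = 6103515625.
Check values of n near the boundary:
  n = 128: C(128, 6) = 5423611200; 5423611200 < 6103515625? YES
  n = 129: C(129, 6) = 5688177600; 5688177600 < 6103515625? YES
  n = 130: C(130, 6) = 5963412000; 5963412000 < 6103515625? YES
  n = 131: C(131, 6) = 6249655776; 6249655776 < 6103515625? NO
The largest n with C(n, 6) < 6103515625 is n = 130 (where E[X] = 47707296/48828125 ≈ 0.977045). Hence R_5(6) > 130, i.e. R_5(6) ≥ 131.

Largest n = 130; hence R_5(6) > 130.


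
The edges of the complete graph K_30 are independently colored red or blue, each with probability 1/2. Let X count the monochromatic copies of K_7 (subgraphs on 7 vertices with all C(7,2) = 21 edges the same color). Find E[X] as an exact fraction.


Let X = Σ_S X_S over the C(30, 7) = 2035800 subsets S of size 7, where X_S = 1 if the K_7 on S is monochromatic.
For a fixed S, the K_7 on S has C(7, 2) = 21 edges. P[all 21 edges red] = (1/2)^21, and likewise for blue, so P[monochromatic] = 2·(1/2)^21 = 2^{1 − 21} = 1/1048576.
By linearity of expectation: E[X] = C(30, 7) · 2^{1 − 21} = 2035800 · 1/1048576 = 254475/131072.
Numerically: E[X] ≈ 1.9415.

E[X] = C(30,7)·2^(1−C(7,2)) = 254475/131072 ≈ 1.9415.


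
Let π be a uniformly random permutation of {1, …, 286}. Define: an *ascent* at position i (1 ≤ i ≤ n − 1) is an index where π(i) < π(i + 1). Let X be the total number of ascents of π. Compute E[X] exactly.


Write X = Σ X_I over i = 1, …, 285, with X_I the indicator of one ascent.
There are 285 indicators.
For each fixed i, the pair (π(i), π(i+1)) is a uniformly random ordered pair of distinct values from {1, …, 286}; by symmetry P[π(i) < π(i+1)] = 1/2.
By linearity: E[X] = 285 · (1/2) = (286 − 1) · (1/2) = 285/2 ≈ 142.500.

E[X] = 285/2 = 142.500.


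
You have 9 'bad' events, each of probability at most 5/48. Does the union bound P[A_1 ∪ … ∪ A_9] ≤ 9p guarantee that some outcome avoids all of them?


Union bound: P[∪_{i=1}^{9} A_i] ≤ Σ_i P[A_i] ≤ 9·p = 9·(5/48) = 15/16.
Numerically: 15/16 ≈ 0.937500.
Is 15/16 < 1? YES.
Since P[∪ A_i] ≤ 15/16 < 1, the complement has P[∩ A_i^c] ≥ 1 − 15/16 = 1/16 > 0, so some outcome avoids every A_i.

9·p = 15/16 ≈ 0.937500; existence CERTIFIED by the union bound.


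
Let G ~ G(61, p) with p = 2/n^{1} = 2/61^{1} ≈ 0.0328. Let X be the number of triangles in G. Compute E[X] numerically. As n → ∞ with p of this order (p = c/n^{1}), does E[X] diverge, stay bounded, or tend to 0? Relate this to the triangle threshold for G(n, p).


Number of potential triangles: C(61, 3) = 35990.
Each occurs with probability p³ ≈ (0.0328)³ ≈ 3.52452e-05.
By linearity: E[X] = C(61, 3)·p³ ≈ 35990 · 3.52452e-05 ≈ 1.268.
Here α = 1, so p = 2/n is exactly at the triangle threshold p ~ 1/n. Asymptotically E[X] → c³/6 = 2³/6 = 4/3 ≈ 1.333, a bounded constant. In this regime the triangle count is asymptotically Poisson(c³/6).

E[X] ≈ 1.268; in regime p = Θ(1/n^{1}) E[X] stays bounded (at the triangle threshold p ~ 1/n).


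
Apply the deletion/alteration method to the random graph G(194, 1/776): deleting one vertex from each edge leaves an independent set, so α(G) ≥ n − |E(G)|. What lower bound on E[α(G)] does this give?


E[|E(G)|] = C(194, 2)·p = 18721 · (1/776) = 193/8.
E[α(G)] ≥ n − E[|E(G)|] = 194 − 193/8 = 1359/8.
Numerically: ≈ 169.875.
(This is only a lower bound; the true E[α(G)] may be larger.)

E[α(G)] ≥ 1359/8 ≈ 169.875.


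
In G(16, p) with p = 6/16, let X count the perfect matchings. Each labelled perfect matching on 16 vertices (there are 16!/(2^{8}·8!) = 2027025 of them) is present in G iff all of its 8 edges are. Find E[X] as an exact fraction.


K_16 has 16!/(2^{8}·8!) = 2027025 labelled perfect matchings.
For each such perfect matching H, let X_H = 1 if all 8 edges of H are present in G. Then P[X_H = 1] = p^{8} = (3/8)^{8} = 6561/16777216.
By linearity: E[X] = Σ_H E[X_H] = 2027025 · p^{8} = 2027025 · 6561/16777216 = 13299311025/16777216.
Numerically: E[X] ≈ 792.7.

E[X] = 2027025 · (3/8)^{8} = 13299311025/16777216 ≈ 792.7.


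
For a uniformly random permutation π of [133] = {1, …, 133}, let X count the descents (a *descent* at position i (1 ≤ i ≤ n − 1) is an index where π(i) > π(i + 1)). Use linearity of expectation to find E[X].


Write X = Σ X_I over i = 1, …, 132, with X_I the indicator of one descent.
There are 132 indicators.
For each fixed i, the pair (π(i), π(i+1)) is a uniformly random ordered pair of distinct values from {1, …, 133}; by symmetry P[π(i) > π(i+1)] = 1/2.
By linearity: E[X] = 132 · (1/2) = (133 − 1) · (1/2) = 66 ≈ 66.000.

E[X] = 66 = 66.000.


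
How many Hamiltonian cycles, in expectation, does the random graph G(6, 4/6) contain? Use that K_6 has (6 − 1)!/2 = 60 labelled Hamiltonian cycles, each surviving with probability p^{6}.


K_6 has (6 − 1)!/2 = 60 labelled Hamiltonian cycles.
For each such Hamiltonian cycle H, let X_H = 1 if all 6 edges of H are present in G. Then P[X_H = 1] = p^{6} = (2/3)^{6} = 64/729.
By linearity: E[X] = Σ_H E[X_H] = 60 · p^{6} = 60 · 64/729 = 1280/243.
Numerically: E[X] ≈ 5.26749.

E[X] = 60 · (2/3)^{6} = 1280/243 ≈ 5.26749.


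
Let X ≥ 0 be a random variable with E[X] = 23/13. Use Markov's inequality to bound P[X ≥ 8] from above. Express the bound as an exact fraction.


μ = E[X] = 23/13, a = 8.
Markov: P[X ≥ 8] ≤ μ/a = (23/13)/8 = 23/104.
Numerically: ≈ 0.22115.
(Since a = 8 > μ = 1.76923, the bound 23/104 is < 1 and informative.)

P[X ≥ 8] ≤ 23/104 ≈ 0.22115.


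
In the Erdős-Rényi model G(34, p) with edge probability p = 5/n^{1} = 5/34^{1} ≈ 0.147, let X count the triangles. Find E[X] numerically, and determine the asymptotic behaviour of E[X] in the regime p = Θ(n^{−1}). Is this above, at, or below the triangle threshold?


Number of potential triangles: C(34, 3) = 5984.
Each occurs with probability p³ ≈ (0.147)³ ≈ 3.18034e-03.
By linearity: E[X] = C(34, 3)·p³ ≈ 5984 · 3.18034e-03 ≈ 19.031.
Here α = 1, so p = 5/n is exactly at the triangle threshold p ~ 1/n. Asymptotically E[X] → c³/6 = 5³/6 = 125/6 ≈ 20.833, a bounded constant. In this regime the triangle count is asymptotically Poisson(c³/6).

E[X] ≈ 19.031; in regime p = Θ(1/n^{1}) E[X] stays bounded (at the triangle threshold p ~ 1/n).


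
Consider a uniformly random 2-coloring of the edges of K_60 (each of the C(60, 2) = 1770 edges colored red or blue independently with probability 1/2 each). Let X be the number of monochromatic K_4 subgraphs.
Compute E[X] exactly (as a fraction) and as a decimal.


Let X = Σ_S X_S over the C(60, 4) = 487635 subsets S of size 4, where X_S = 1 if the K_4 on S is monochromatic.
For a fixed S, the K_4 on S has C(4, 2) = 6 edges. P[all 6 edges red] = (1/2)^6, and likewise for blue, so P[monochromatic] = 2·(1/2)^6 = 2^{1 − 6} = 1/32.
Summing: E[X] = C(60, 4) · 2^{1 − 6} = 487635 · 1/32 = 487635/32.
Numerically: E[X] ≈ 15238.5938.

E[X] = C(60,4)·2^(1−C(4,2)) = 487635/32 ≈ 15238.5938.


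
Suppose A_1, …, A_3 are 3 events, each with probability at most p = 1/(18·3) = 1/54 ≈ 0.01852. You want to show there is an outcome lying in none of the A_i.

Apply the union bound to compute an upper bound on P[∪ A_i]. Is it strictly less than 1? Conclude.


Union bound: P[∪_{i=1}^{3} A_i] ≤ Σ_i P[A_i] ≤ 3·p = 3·(1/54) = 1/18.
Numerically: 1/18 ≈ 0.05556.
Is 1/18 < 1? YES.
Since P[∪ A_i] ≤ 1/18 < 1, the complement has P[∩ A_i^c] ≥ 1 − 1/18 = 17/18 > 0, so some outcome avoids every A_i.

3·p = 1/18 ≈ 0.05556; existence CERTIFIED by the union bound.


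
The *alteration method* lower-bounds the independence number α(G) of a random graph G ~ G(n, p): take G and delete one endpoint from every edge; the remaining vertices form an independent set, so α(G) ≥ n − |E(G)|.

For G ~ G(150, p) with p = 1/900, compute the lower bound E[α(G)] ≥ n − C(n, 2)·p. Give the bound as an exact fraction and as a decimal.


E[|E(G)|] = C(150, 2)·p = 11175 · (1/900) = 149/12.
E[α(G)] ≥ n − E[|E(G)|] = 150 − 149/12 = 1651/12.
Numerically: ≈ 137.583.
(This is only a lower bound; the true E[α(G)] may be larger.)

E[α(G)] ≥ 1651/12 ≈ 137.583.


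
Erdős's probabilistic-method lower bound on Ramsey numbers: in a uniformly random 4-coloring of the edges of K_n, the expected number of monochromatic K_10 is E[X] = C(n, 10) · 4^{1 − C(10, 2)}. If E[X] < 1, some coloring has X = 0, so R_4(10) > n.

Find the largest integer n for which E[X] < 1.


We need C(n, 10) · 4^{1 − 45} < 1, i.e. C(n, 10) < 4^{45 − 1} = 309485009821345068724781056.
Check values of n near the boundary:
  n = 2017: C(2017, 10) = 300324964434452596180990448; 300324964434452596180990448 < 309485009821345068724781056? YES
  n = 2018: C(2018, 10) = 301820606687612220663963508; 301820606687612220663963508 < 309485009821345068724781056? YES
  n = 2019: C(2019, 10) = 303322949179835278009229628; 303322949179835278009229628 < 309485009821345068724781056? YES
  n = 2020: C(2020, 10) = 304832018578739931133653656; 304832018578739931133653656 < 309485009821345068724781056? YES
  n = 2021: C(2021, 10) = 306347841644770462864800616; 306347841644770462864800616 < 309485009821345068724781056? YES
  n = 2022: C(2022, 10) = 307870445231474093395937796; 307870445231474093395937796 < 309485009821345068724781056? YES
  n = 2023: C(2023, 10) = 309399856285778485315440716; 309399856285778485315440716 < 309485009821345068724781056? YES
  n = 2024: C(2024, 10) = 310936101848269937576192656; 310936101848269937576192656 < 309485009821345068724781056? NO
  n = 2025: C(2025, 10) = 312479209053472269772600560; 312479209053472269772600560 < 309485009821345068724781056? NO
  n = 2026: C(2026, 10) = 314029205130126398094885285; 314029205130126398094885285 < 309485009821345068724781056? NO
The largest n with C(n, 10) < 309485009821345068724781056 is n = 2023 (where E[X] = 77349964071444621328860179/77371252455336267181195264 ≈ 0.99972). Hence R_4(10) > 2023, i.e. R_4(10) ≥ 2024.

Largest n = 2023; hence R_4(10) > 2023.


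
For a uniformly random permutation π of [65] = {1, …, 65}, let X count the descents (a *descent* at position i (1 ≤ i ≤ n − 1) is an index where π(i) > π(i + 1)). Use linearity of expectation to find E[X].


Write X = Σ X_I over i = 1, …, 64, with X_I the indicator of one descent.
There are 64 indicators.
For each fixed i, the pair (π(i), π(i+1)) is a uniformly random ordered pair of distinct values from {1, …, 65}; by symmetry P[π(i) > π(i+1)] = 1/2.
By linearity: E[X] = 64 · (1/2) = (65 − 1) · (1/2) = 32 ≈ 32.0000.

E[X] = 32 = 32.0000.


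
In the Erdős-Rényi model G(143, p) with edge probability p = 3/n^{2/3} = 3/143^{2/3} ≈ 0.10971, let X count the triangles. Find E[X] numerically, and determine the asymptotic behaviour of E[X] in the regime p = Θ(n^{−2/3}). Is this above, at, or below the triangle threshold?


Number of potential triangles: C(143, 3) = 477191.
Each occurs with probability p³ ≈ (0.10971)³ ≈ 1.3203580e-03.
By linearity: E[X] = C(143, 3)·p³ ≈ 477191 · 1.3203580e-03 ≈ 630.06294.
Since α = 2/3 < 1, p = c/n^{2/3} ≫ 1/n is above the triangle threshold p ~ 1/n. Asymptotically E[X] ~ (c³/6)·n^{3(1−α)} = (3³/6)·n^{1} → ∞; triangles are abundant w.h.p.

E[X] ≈ 630.06294; in regime p = Θ(1/n^{2/3}) E[X] diverges (above the triangle threshold p ~ 1/n).


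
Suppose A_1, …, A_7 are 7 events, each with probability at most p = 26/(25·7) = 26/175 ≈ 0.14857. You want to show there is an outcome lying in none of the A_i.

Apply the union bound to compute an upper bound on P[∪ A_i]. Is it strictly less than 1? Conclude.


Union bound: P[∪_{i=1}^{7} A_i] ≤ Σ_i P[A_i] ≤ 7·p = 7·(26/175) = 26/25.
Numerically: 26/25 ≈ 1.04000.
Is 26/25 < 1? NO.
Since the bound 26/25 is ≥ 1, the union bound is uninformative here; it does NOT by itself certify existence.

7·p = 26/25 ≈ 1.04000; existence NOT certified by the union bound.


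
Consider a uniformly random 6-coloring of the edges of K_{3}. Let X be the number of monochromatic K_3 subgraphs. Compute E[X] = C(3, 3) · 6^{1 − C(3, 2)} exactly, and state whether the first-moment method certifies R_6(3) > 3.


E[X] = C(3, 3) · 6^{1 − 3} = 1 · 6^{−2} = 1/36.
As a reduced fraction: E[X] = 1/36 ≈ 0.0277778.
Is E[X] < 1? YES.
Since E[X] < 1, there exists a 6-coloring of K_{3} with no monochromatic K_3; hence R_6(3) > 3.

E[X] = 1/36 ≈ 0.0277778; E[X] < 1, so R_6(3) > 3.


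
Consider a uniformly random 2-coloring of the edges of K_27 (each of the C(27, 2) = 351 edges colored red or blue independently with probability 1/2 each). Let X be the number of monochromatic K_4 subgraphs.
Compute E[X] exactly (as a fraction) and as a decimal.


Let X = Σ_S X_S over the C(27, 4) = 17550 subsets S of size 4, where X_S = 1 if the K_4 on S is monochromatic.
For a fixed S, the K_4 on S has C(4, 2) = 6 edges. P[all 6 edges red] = (1/2)^6, and likewise for blue, so P[monochromatic] = 2·(1/2)^6 = 2^{1 − 6} = 1/32.
By linearity of expectation: E[X] = C(27, 4) · 2^{1 − 6} = 17550 · 1/32 = 8775/16.
Numerically: E[X] ≈ 548.437500.

E[X] = C(27,4)·2^(1−C(4,2)) = 8775/16 ≈ 548.437500.


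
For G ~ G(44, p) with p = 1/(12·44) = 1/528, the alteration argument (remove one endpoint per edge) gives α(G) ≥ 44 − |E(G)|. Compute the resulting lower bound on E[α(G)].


E[|E(G)|] = C(44, 2)·p = 946 · (1/528) = 43/24.
E[α(G)] ≥ n − E[|E(G)|] = 44 − 43/24 = 1013/24.
Numerically: ≈ 42.20833.
(This is only a lower bound; the true E[α(G)] may be larger.)

E[α(G)] ≥ 1013/24 ≈ 42.20833.


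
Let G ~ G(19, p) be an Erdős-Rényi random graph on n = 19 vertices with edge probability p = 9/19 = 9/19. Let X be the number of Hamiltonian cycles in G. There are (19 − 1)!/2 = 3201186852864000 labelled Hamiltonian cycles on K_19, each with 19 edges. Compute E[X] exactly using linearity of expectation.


K_19 has (19 − 1)!/2 = 3201186852864000 labelled Hamiltonian cycles.
For each such Hamiltonian cycle H, let X_H = 1 if all 19 edges of H are present in G. Then P[X_H = 1] = p^{19} = (9/19)^{19} = 1350851717672992089/1978419655660313589123979.
Summing the indicators: E[X] = Σ_H E[X_H] = 3201186852864000 · p^{19} = 3201186852864000 · 1350851717672992089/1978419655660313589123979 = 4324328758783534194876278992896000/1978419655660313589123979.
Numerically: E[X] ≈ 2.1857e+09.

E[X] = 3201186852864000 · (9/19)^{19} = 4324328758783534194876278992896000/1978419655660313589123979 ≈ 2.1857e+09.


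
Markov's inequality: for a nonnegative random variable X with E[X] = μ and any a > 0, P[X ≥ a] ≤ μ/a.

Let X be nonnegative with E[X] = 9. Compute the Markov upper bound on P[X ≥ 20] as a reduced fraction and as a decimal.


μ = E[X] = 9, a = 20.
Markov: P[X ≥ 20] ≤ μ/a = (9)/20 = 9/20.
Numerically: ≈ 0.450000.
(Since a = 20 > μ = 9.000000, the bound 9/20 is < 1 and informative.)

P[X ≥ 20] ≤ 9/20 ≈ 0.450000.


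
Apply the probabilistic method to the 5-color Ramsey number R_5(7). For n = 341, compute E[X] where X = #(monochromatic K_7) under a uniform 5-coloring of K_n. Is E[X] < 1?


E[X] = C(341, 7) · 5^{1 − 21} = 99984606876440 · 5^{−20} = 99984606876440/95367431640625.
As a reduced fraction: E[X] = 19996921375288/19073486328125 ≈ 1.04841.
Is E[X] < 1? NO.
Since E[X] ≥ 1, the first-moment bound is inconclusive at n = 341; it does NOT by itself certify R_5(7) > 341.

E[X] = 19996921375288/19073486328125 ≈ 1.04841; E[X] ≥ 1; first-moment method inconclusive here.


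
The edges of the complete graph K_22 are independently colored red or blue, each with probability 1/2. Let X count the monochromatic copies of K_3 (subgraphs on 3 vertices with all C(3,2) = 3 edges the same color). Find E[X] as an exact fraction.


Let X = Σ_S X_S over the C(22, 3) = 1540 subsets S of size 3, where X_S = 1 if the K_3 on S is monochromatic.
For a fixed S, the K_3 on S has C(3, 2) = 3 edges. P[all 3 edges red] = (1/2)^3, and likewise for blue, so P[monochromatic] = 2·(1/2)^3 = 2^{1 − 3} = 1/4.
By linearity: E[X] = C(22, 3) · 2^{1 − 3} = 1540 · 1/4 = 385.
Numerically: E[X] ≈ 385.000.

E[X] = C(22,3)·2^(1−C(3,2)) = 385 ≈ 385.000.


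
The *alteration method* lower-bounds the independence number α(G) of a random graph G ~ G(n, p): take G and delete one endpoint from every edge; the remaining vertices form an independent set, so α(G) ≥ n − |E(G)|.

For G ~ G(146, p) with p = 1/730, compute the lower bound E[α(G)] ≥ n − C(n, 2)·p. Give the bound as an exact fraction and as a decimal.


E[|E(G)|] = C(146, 2)·p = 10585 · (1/730) = 29/2.
E[α(G)] ≥ n − E[|E(G)|] = 146 − 29/2 = 263/2.
Numerically: ≈ 131.50000.
(This is only a lower bound; the true E[α(G)] may be larger.)

E[α(G)] ≥ 263/2 ≈ 131.50000.


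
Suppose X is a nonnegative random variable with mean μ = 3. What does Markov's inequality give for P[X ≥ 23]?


μ = E[X] = 3, a = 23.
Markov: P[X ≥ 23] ≤ μ/a = (3)/23 = 3/23.
Numerically: ≈ 0.13043.
(Since a = 23 > μ = 3.00000, the bound 3/23 is < 1 and informative.)

P[X ≥ 23] ≤ 3/23 ≈ 0.13043.


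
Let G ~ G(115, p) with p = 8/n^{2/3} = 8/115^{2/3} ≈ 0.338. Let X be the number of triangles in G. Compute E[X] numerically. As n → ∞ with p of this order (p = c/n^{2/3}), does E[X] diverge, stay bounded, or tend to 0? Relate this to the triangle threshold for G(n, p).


Number of potential triangles: C(115, 3) = 246905.
Each occurs with probability p³ ≈ (0.338)³ ≈ 3.87146e-02.
By linearity: E[X] = C(115, 3)·p³ ≈ 246905 · 3.87146e-02 ≈ 9558.817.
Since α = 2/3 < 1, p = c/n^{2/3} ≫ 1/n is above the triangle threshold p ~ 1/n. Asymptotically E[X] ~ (c³/6)·n^{3(1−α)} = (8³/6)·n^{1} → ∞; triangles are abundant w.h.p.

E[X] ≈ 9558.817; in regime p = Θ(1/n^{2/3}) E[X] diverges (above the triangle threshold p ~ 1/n).


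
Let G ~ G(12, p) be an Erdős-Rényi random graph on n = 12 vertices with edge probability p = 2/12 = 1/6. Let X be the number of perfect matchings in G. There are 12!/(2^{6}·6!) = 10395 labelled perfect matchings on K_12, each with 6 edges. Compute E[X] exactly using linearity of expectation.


K_12 has 12!/(2^{6}·6!) = 10395 labelled perfect matchings.
For each such perfect matching H, let X_H = 1 if all 6 edges of H are present in G. Then P[X_H = 1] = p^{6} = (1/6)^{6} = 1/46656.
By linearity of expectation: E[X] = Σ_H E[X_H] = 10395 · p^{6} = 10395 · 1/46656 = 385/1728.
Numerically: E[X] ≈ 0.2228.

E[X] = 10395 · (1/6)^{6} = 385/1728 ≈ 0.2228.


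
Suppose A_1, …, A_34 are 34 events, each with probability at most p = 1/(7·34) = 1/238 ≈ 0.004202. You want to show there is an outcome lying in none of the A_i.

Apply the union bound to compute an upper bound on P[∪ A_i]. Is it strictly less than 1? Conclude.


Union bound: P[∪_{i=1}^{34} A_i] ≤ Σ_i P[A_i] ≤ 34·p = 34·(1/238) = 1/7.
Numerically: 1/7 ≈ 0.142857.
Is 1/7 < 1? YES.
Since P[∪ A_i] ≤ 1/7 < 1, the complement has P[∩ A_i^c] ≥ 1 − 1/7 = 6/7 > 0, so some outcome avoids every A_i.

34·p = 1/7 ≈ 0.142857; existence CERTIFIED by the union bound.
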